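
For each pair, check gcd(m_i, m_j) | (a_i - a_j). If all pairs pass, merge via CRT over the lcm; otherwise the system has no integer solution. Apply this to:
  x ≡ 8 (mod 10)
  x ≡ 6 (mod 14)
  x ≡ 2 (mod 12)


Moduli 10, 14, 12 are not pairwise coprime, so CRT works modulo lcm(m_i) when all pairwise compatibility conditions hold.
Pairwise compatibility: gcd(m_i, m_j) must divide a_i - a_j for every pair.
Merge one congruence at a time:
  Start: x ≡ 8 (mod 10).
  Combine with x ≡ 6 (mod 14): gcd(10, 14) = 2; 6 - 8 = -2, which IS divisible by 2, so compatible.
    Write x = 8 + 10·t and substitute into x ≡ 6 (mod 14): 10·t ≡ 6 − 8 = -2 (mod 14).
    Divide the congruence (and modulus) by g = 2: 5·t ≡ -1 (mod 7).
    Reduce coefficients mod 7: 5·t ≡ 6 (mod 7).
    The inverse of 5 mod 7 is 3 (since 5·3 = 15 = 2·7 + 1), so t ≡ 3·6 = 18 ≡ 4 (mod 7).
    Then x = 8 + 10·4 = 48, valid modulo lcm(10, 14) = 70: x ≡ 48 (mod 70).
  Combine with x ≡ 2 (mod 12): gcd(70, 12) = 2; 2 - 48 = -46, which IS divisible by 2, so compatible.
    Write x = 48 + 70·t and substitute into x ≡ 2 (mod 12): 70·t ≡ 2 − 48 = -46 (mod 12).
    Divide the congruence (and modulus) by g = 2: 35·t ≡ -23 (mod 6).
    Reduce coefficients mod 6: 5·t ≡ 1 (mod 6).
    The inverse of 5 mod 6 is 5 (since 5·5 = 25 = 4·6 + 1), so t ≡ 5·1 = 5 ≡ 5 (mod 6).
    Then x = 48 + 70·5 = 398, valid modulo lcm(70, 12) = 420: x ≡ 398 (mod 420).
Verify: 398 mod 10 = 8, 398 mod 14 = 6, 398 mod 12 = 2.

x ≡ 398 (mod 420).


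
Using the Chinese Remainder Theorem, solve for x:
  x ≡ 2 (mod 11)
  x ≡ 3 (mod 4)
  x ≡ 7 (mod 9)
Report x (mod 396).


Moduli 11, 4, 9 are pairwise coprime; by CRT there is a unique solution modulo M = 11 · 4 · 9 = 396.
Solve pairwise, accumulating the modulus:
  Start with x ≡ 2 (mod 11).
  Combine with x ≡ 3 (mod 4): since gcd(11, 4) = 1, we get a unique residue mod 44.
    Write x = 2 + 11·t and substitute into x ≡ 3 (mod 4): 11·t ≡ 3 − 2 = 1 (mod 4).
    Reduce coefficients mod 4: 3·t ≡ 1 (mod 4).
    The inverse of 3 mod 4 is 3 (since 3·3 = 9 = 2·4 + 1), so t ≡ 3·1 = 3 ≡ 3 (mod 4).
    Then x = 2 + 11·3 = 35, valid modulo lcm(11, 4) = 44: x ≡ 35 (mod 44).
  Combine with x ≡ 7 (mod 9): since gcd(44, 9) = 1, we get a unique residue mod 396.
    Write x = 35 + 44·t and substitute into x ≡ 7 (mod 9): 44·t ≡ 7 − 35 = -28 (mod 9).
    Reduce coefficients mod 9: 8·t ≡ 8 (mod 9).
    The inverse of 8 mod 9 is 8 (since 8·8 = 64 = 7·9 + 1), so t ≡ 8·8 = 64 ≡ 1 (mod 9).
    Then x = 35 + 44·1 = 79, valid modulo lcm(44, 9) = 396: x ≡ 79 (mod 396).
Verify: 79 mod 11 = 2 ✓, 79 mod 4 = 3 ✓, 79 mod 9 = 7 ✓.

x ≡ 79 (mod 396).


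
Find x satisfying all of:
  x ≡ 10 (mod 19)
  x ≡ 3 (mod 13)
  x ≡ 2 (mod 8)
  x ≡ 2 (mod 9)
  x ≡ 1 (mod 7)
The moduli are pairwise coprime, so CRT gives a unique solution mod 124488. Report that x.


Product of moduli M = 19 · 13 · 8 · 9 · 7 = 124488.
Merge one congruence at a time:
  Start: x ≡ 10 (mod 19).
  Combine with x ≡ 3 (mod 13); new modulus lcm = 247.
    Write x = 10 + 19·t and substitute into x ≡ 3 (mod 13): 19·t ≡ 3 − 10 = -7 (mod 13).
    Reduce coefficients mod 13: 6·t ≡ 6 (mod 13).
    The inverse of 6 mod 13 is 11 (since 6·11 = 66 = 5·13 + 1), so t ≡ 11·6 = 66 ≡ 1 (mod 13).
    Then x = 10 + 19·1 = 29, valid modulo lcm(19, 13) = 247: x ≡ 29 (mod 247).
  Combine with x ≡ 2 (mod 8); new modulus lcm = 1976.
    Write x = 29 + 247·t and substitute into x ≡ 2 (mod 8): 247·t ≡ 2 − 29 = -27 (mod 8).
    Reduce coefficients mod 8: 7·t ≡ 5 (mod 8).
    The inverse of 7 mod 8 is 7 (since 7·7 = 49 = 6·8 + 1), so t ≡ 7·5 = 35 ≡ 3 (mod 8).
    Then x = 29 + 247·3 = 770, valid modulo lcm(247, 8) = 1976: x ≡ 770 (mod 1976).
  Combine with x ≡ 2 (mod 9); new modulus lcm = 17784.
    Write x = 770 + 1976·t and substitute into x ≡ 2 (mod 9): 1976·t ≡ 2 − 770 = -768 (mod 9).
    Reduce coefficients mod 9: 5·t ≡ 6 (mod 9).
    The inverse of 5 mod 9 is 2 (since 5·2 = 10 = 1·9 + 1), so t ≡ 2·6 = 12 ≡ 3 (mod 9).
    Then x = 770 + 1976·3 = 6698, valid modulo lcm(1976, 9) = 17784: x ≡ 6698 (mod 17784).
  Combine with x ≡ 1 (mod 7); new modulus lcm = 124488.
    Write x = 6698 + 17784·t and substitute into x ≡ 1 (mod 7): 17784·t ≡ 1 − 6698 = -6697 (mod 7).
    Reduce coefficients mod 7: 4·t ≡ 2 (mod 7).
    The inverse of 4 mod 7 is 2 (since 4·2 = 8 = 1·7 + 1), so t ≡ 2·2 = 4 ≡ 4 (mod 7).
    Then x = 6698 + 17784·4 = 77834, valid modulo lcm(17784, 7) = 124488: x ≡ 77834 (mod 124488).
Verify against each original: 77834 mod 19 = 10, 77834 mod 13 = 3, 77834 mod 8 = 2, 77834 mod 9 = 2, 77834 mod 7 = 1.

x ≡ 77834 (mod 124488).


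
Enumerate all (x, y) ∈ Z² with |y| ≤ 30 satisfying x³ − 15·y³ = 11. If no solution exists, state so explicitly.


The equation is x³ - 15y³ = 11. For fixed y, x³ = 15·y³ + 11, so a solution requires the RHS to be a perfect cube.
Strategy: iterate y from -30 to 30, compute RHS = 15·y³ + 11, and check whether it is a (positive or negative) perfect cube.
Check small values of y:
  y = 0: RHS = 11 is not a perfect cube.
  y = 1: RHS = 26 is not a perfect cube.
  y = -1: RHS = -4 is not a perfect cube.
  y = 2: RHS = 131 is not a perfect cube.
  y = -2: RHS = -109 is not a perfect cube.
  y = 3: RHS = 416 is not a perfect cube.
  y = -3: RHS = -394 is not a perfect cube.
Continuing the search up to |y| = 30 finds no solutions either.
No (x, y) in the scanned range satisfies the equation.

No integer solutions with |y| ≤ 30.


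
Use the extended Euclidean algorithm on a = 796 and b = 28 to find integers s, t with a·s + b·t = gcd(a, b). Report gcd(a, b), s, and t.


Euclidean algorithm on (796, 28) — divide until remainder is 0:
  796 = 28 · 28 + 12
  28 = 2 · 12 + 4
  12 = 3 · 4 + 0
gcd(796, 28) = 4.
Track Bezout coefficients alongside the remainders: start with r₀ = 796 = a·1 + b·0 (s = 1, t = 0) and r₁ = 28 = a·0 + b·1 (s = 0, t = 1); each new remainder r_{k+1} = r_{k-1} − q_k·r_k inherits s_{k+1} = s_{k-1} − q_k·s_k, t_{k+1} = t_{k-1} − q_k·t_k, so r_k = a·s_k + b·t_k at every step:
  q = 28: r = 12, s = 1 − 28·0 = 1, t = 0 − 28·1 = -28  (check: 796·1 + 28·(-28) = 12)
  q = 2: r = 4, s = 0 − 2·1 = -2, t = 1 − 2·(-28) = 57  (check: 796·(-2) + 28·57 = 4)
The row with r = 4 (the gcd) gives the Bezout coefficients s = -2, t = 57.
Result: 796 · (-2) + 28 · (57) = 4.

gcd(796, 28) = 4; s = -2, t = 57 (check: 796·(-2) + 28·57 = 4).


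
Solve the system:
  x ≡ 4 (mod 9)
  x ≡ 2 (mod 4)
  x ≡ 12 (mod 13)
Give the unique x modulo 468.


Moduli 9, 4, 13 are pairwise coprime; by CRT there is a unique solution modulo M = 9 · 4 · 13 = 468.
Solve pairwise, accumulating the modulus:
  Start with x ≡ 4 (mod 9).
  Combine with x ≡ 2 (mod 4): since gcd(9, 4) = 1, we get a unique residue mod 36.
    Write x = 4 + 9·t and substitute into x ≡ 2 (mod 4): 9·t ≡ 2 − 4 = -2 (mod 4).
    Reduce coefficients mod 4: 1·t ≡ 2 (mod 4).
    So t ≡ 2 (mod 4).
    Then x = 4 + 9·2 = 22, valid modulo lcm(9, 4) = 36: x ≡ 22 (mod 36).
  Combine with x ≡ 12 (mod 13): since gcd(36, 13) = 1, we get a unique residue mod 468.
    Write x = 22 + 36·t and substitute into x ≡ 12 (mod 13): 36·t ≡ 12 − 22 = -10 (mod 13).
    Reduce coefficients mod 13: 10·t ≡ 3 (mod 13).
    The inverse of 10 mod 13 is 4 (since 10·4 = 40 = 3·13 + 1), so t ≡ 4·3 = 12 ≡ 12 (mod 13).
    Then x = 22 + 36·12 = 454, valid modulo lcm(36, 13) = 468: x ≡ 454 (mod 468).
Verify: 454 mod 9 = 4 ✓, 454 mod 4 = 2 ✓, 454 mod 13 = 12 ✓.

x ≡ 454 (mod 468).


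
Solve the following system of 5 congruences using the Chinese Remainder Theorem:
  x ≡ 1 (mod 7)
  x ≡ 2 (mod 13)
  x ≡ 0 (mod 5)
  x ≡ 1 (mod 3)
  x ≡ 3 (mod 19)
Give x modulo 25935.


Product of moduli M = 7 · 13 · 5 · 3 · 19 = 25935.
Merge one congruence at a time:
  Start: x ≡ 1 (mod 7).
  Combine with x ≡ 2 (mod 13); new modulus lcm = 91.
    Write x = 1 + 7·t and substitute into x ≡ 2 (mod 13): 7·t ≡ 2 − 1 = 1 (mod 13).
    The inverse of 7 mod 13 is 2 (since 7·2 = 14 = 1·13 + 1), so t ≡ 2·1 = 2 ≡ 2 (mod 13).
    Then x = 1 + 7·2 = 15, valid modulo lcm(7, 13) = 91: x ≡ 15 (mod 91).
  Combine with x ≡ 0 (mod 5); new modulus lcm = 455.
    Write x = 15 + 91·t and substitute into x ≡ 0 (mod 5): 91·t ≡ 0 − 15 = -15 (mod 5).
    Reduce coefficients mod 5: 1·t ≡ 0 (mod 5).
    So t ≡ 0 (mod 5).
    Then x = 15 + 91·0 = 15, valid modulo lcm(91, 5) = 455: x ≡ 15 (mod 455).
  Combine with x ≡ 1 (mod 3); new modulus lcm = 1365.
    Write x = 15 + 455·t and substitute into x ≡ 1 (mod 3): 455·t ≡ 1 − 15 = -14 (mod 3).
    Reduce coefficients mod 3: 2·t ≡ 1 (mod 3).
    The inverse of 2 mod 3 is 2 (since 2·2 = 4 = 1·3 + 1), so t ≡ 2·1 = 2 ≡ 2 (mod 3).
    Then x = 15 + 455·2 = 925, valid modulo lcm(455, 3) = 1365: x ≡ 925 (mod 1365).
  Combine with x ≡ 3 (mod 19); new modulus lcm = 25935.
    Write x = 925 + 1365·t and substitute into x ≡ 3 (mod 19): 1365·t ≡ 3 − 925 = -922 (mod 19).
    Reduce coefficients mod 19: 16·t ≡ 9 (mod 19).
    The inverse of 16 mod 19 is 6 (since 16·6 = 96 = 5·19 + 1), so t ≡ 6·9 = 54 ≡ 16 (mod 19).
    Then x = 925 + 1365·16 = 22765, valid modulo lcm(1365, 19) = 25935: x ≡ 22765 (mod 25935).
Verify against each original: 22765 mod 7 = 1, 22765 mod 13 = 2, 22765 mod 5 = 0, 22765 mod 3 = 1, 22765 mod 19 = 3.

x ≡ 22765 (mod 25935).


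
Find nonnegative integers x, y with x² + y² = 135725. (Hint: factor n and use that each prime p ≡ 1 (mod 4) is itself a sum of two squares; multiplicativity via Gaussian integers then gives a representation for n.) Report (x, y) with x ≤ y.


Step 1: Factor n = 135725 = 5^2 · 61 · 89.
Step 2: Check the mod-4 condition on each prime factor: 5 ≡ 1 (mod 4), exponent 2; 61 ≡ 1 (mod 4), exponent 1; 89 ≡ 1 (mod 4), exponent 1.
All primes ≡ 3 (mod 4) appear to even exponent (or don't appear), so by the two-squares theorem n IS expressible as a sum of two squares.
Step 3: Build a representation. Group n = k² · m with k = 5 and m = 61 · 89 = 5429 (a product of primes ≡ 1 (mod 4)); a representation of m scales to one of n via (k·x)² + (k·y)² = k²(x² + y²). Each prime p ≡ 1 (mod 4) is itself a sum of two squares; find a² by testing p − a² for a perfect square:
  61: 61 − 1² = 60, 61 − 2² = 57, 61 − 3² = 52, 61 − 4² = 45, 61 − 5² = 36 = 6² ⇒ 61 = 5² + 6².
  89: 89 − 1² = 88, 89 − 2² = 85, 89 − 3² = 80, 89 − 4² = 73, 89 − 5² = 64 = 8² ⇒ 89 = 5² + 8².
  Combine using the Brahmagupta–Fibonacci identity (a² + b²)(c² + d²) = (ac − bd)² + (ad + bc)² = (ac + bd)² + (ad − bc)²:
  61 · 89 = 5429: from (5² + 6²)(5² + 8²), take (5·5 − 6·8, 5·8 + 6·5) = (25 − 48, 40 + 30) = (-23, 70); dropping signs (only squares matter) gives (23, 70); check 23² + 70² = 529 + 4900 = 5429 ✓.
  Scale by k = 5: (5·23, 5·70) = (115, 350).
Step 4: Order so x ≤ y and verify: 115² + 350² = 13225 + 122500 = 135725 = n. ✓

n = 135725 = 115² + 350² (one valid representation with x ≤ y).


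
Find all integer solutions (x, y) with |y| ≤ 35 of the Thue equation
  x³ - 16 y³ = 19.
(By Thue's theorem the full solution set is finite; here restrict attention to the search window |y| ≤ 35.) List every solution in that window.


The equation is x³ - 16y³ = 19. For fixed y, x³ = 16·y³ + 19, so a solution requires the RHS to be a perfect cube.
Strategy: iterate y from -35 to 35, compute RHS = 16·y³ + 19, and check whether it is a (positive or negative) perfect cube.
Check small values of y:
  y = 0: RHS = 19 is not a perfect cube.
  y = 1: RHS = 35 is not a perfect cube.
  y = -1: RHS = 3 is not a perfect cube.
  y = 2: RHS = 147 is not a perfect cube.
  y = -2: RHS = -109 is not a perfect cube.
  y = 3: RHS = 451 is not a perfect cube.
  y = -3: RHS = -413 is not a perfect cube.
Continuing the search up to |y| = 35 finds no solutions either.
No (x, y) in the scanned range satisfies the equation.

No integer solutions with |y| ≤ 35.


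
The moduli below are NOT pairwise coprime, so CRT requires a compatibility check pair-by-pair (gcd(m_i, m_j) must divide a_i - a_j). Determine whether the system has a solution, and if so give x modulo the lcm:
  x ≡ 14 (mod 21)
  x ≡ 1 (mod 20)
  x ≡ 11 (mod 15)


Moduli 21, 20, 15 are not pairwise coprime, so CRT works modulo lcm(m_i) when all pairwise compatibility conditions hold.
Pairwise compatibility: gcd(m_i, m_j) must divide a_i - a_j for every pair.
Merge one congruence at a time:
  Start: x ≡ 14 (mod 21).
  Combine with x ≡ 1 (mod 20): gcd(21, 20) = 1; 1 - 14 = -13, which IS divisible by 1, so compatible.
    Write x = 14 + 21·t and substitute into x ≡ 1 (mod 20): 21·t ≡ 1 − 14 = -13 (mod 20).
    Reduce coefficients mod 20: 1·t ≡ 7 (mod 20).
    So t ≡ 7 (mod 20).
    Then x = 14 + 21·7 = 161, valid modulo lcm(21, 20) = 420: x ≡ 161 (mod 420).
  Combine with x ≡ 11 (mod 15): gcd(420, 15) = 15; 11 - 161 = -150, which IS divisible by 15, so compatible.
    Write x = 161 + 420·t and substitute into x ≡ 11 (mod 15): 420·t ≡ 11 − 161 = -150 (mod 15).
    Divide the congruence (and modulus) by g = 15: 28·t ≡ -10 (mod 1).
    Modulo 1 every t works; take t = 0.
    Then x = 161 + 420·0 = 161, valid modulo lcm(420, 15) = 420: x ≡ 161 (mod 420).
Verify: 161 mod 21 = 14, 161 mod 20 = 1, 161 mod 15 = 11.

x ≡ 161 (mod 420).


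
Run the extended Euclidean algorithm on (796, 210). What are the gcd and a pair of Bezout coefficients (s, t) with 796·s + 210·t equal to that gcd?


Euclidean algorithm on (796, 210) — divide until remainder is 0:
  796 = 3 · 210 + 166
  210 = 1 · 166 + 44
  166 = 3 · 44 + 34
  44 = 1 · 34 + 10
  34 = 3 · 10 + 4
  10 = 2 · 4 + 2
  4 = 2 · 2 + 0
gcd(796, 210) = 2.
Track Bezout coefficients alongside the remainders: start with r₀ = 796 = a·1 + b·0 (s = 1, t = 0) and r₁ = 210 = a·0 + b·1 (s = 0, t = 1); each new remainder r_{k+1} = r_{k-1} − q_k·r_k inherits s_{k+1} = s_{k-1} − q_k·s_k, t_{k+1} = t_{k-1} − q_k·t_k, so r_k = a·s_k + b·t_k at every step:
  q = 3: r = 166, s = 1 − 3·0 = 1, t = 0 − 3·1 = -3  (check: 796·1 + 210·(-3) = 166)
  q = 1: r = 44, s = 0 − 1·1 = -1, t = 1 − 1·(-3) = 4  (check: 796·(-1) + 210·4 = 44)
  q = 3: r = 34, s = 1 − 3·(-1) = 4, t = -3 − 3·4 = -15  (check: 796·4 + 210·(-15) = 34)
  q = 1: r = 10, s = -1 − 1·4 = -5, t = 4 − 1·(-15) = 19  (check: 796·(-5) + 210·19 = 10)
  q = 3: r = 4, s = 4 − 3·(-5) = 19, t = -15 − 3·19 = -72  (check: 796·19 + 210·(-72) = 4)
  q = 2: r = 2, s = -5 − 2·19 = -43, t = 19 − 2·(-72) = 163  (check: 796·(-43) + 210·163 = 2)
The row with r = 2 (the gcd) gives the Bezout coefficients s = -43, t = 163.
Result: 796 · (-43) + 210 · (163) = 2.

gcd(796, 210) = 2; s = -43, t = 163 (check: 796·(-43) + 210·163 = 2).


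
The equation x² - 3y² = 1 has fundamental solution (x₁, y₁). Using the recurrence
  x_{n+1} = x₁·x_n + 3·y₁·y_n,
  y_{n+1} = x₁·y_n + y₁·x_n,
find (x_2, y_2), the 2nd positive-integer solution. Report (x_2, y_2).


Step 1: Find the fundamental solution (x₁, y₁) of x² - 3y² = 1.
  Expand √3 as a continued fraction. a₀ = ⌊√3⌋ = 1; iterate m_{k+1} = d_k·a_k − m_k, d_{k+1} = (3 − m_{k+1}²)/d_k, a_{k+1} = ⌊(a₀ + m_{k+1})/d_{k+1}⌋ (starting m₀ = 0, d₀ = 1), with convergents p_k = a_k·p_{k-1} + p_{k-2}, q_k = a_k·q_{k-1} + q_{k-2} (p₋₁ = 1, q₋₁ = 0):
  k = 0: a₀ = 1; p₀/q₀ = 1/1; p₀² − 3·q₀² = 1 − 3 = -2.
  k = 1: m = 1, d = 2, a = ⌊(1 + 1)/2⌋ = 1; p/q = (1·1 + 1)/(1·1 + 0) = 2/1; p² − 3·q² = 4 − 3 = 1.
  The first convergent with p² − 3·q² = 1 gives the fundamental solution (x₁, y₁) = (2, 1).
Step 2: Apply the recurrence (x_{n+1}, y_{n+1}) = (x₁x_n + 3y₁y_n, x₁y_n + y₁x_n) repeatedly.
  From (x_1, y_1) = (2, 1): x_2 = 2·2 + 3·1·1 = 7; y_2 = 2·1 + 1·2 = 4.
Step 3: Verify x_2² - 3·y_2² = 49 - 48 = 1 (should be 1). ✓

(x_1, y_1) = (2, 1); (x_2, y_2) = (7, 4).


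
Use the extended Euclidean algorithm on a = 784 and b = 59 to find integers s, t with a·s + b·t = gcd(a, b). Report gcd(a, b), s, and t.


Euclidean algorithm on (784, 59) — divide until remainder is 0:
  784 = 13 · 59 + 17
  59 = 3 · 17 + 8
  17 = 2 · 8 + 1
  8 = 8 · 1 + 0
gcd(784, 59) = 1.
Track Bezout coefficients alongside the remainders: start with r₀ = 784 = a·1 + b·0 (s = 1, t = 0) and r₁ = 59 = a·0 + b·1 (s = 0, t = 1); each new remainder r_{k+1} = r_{k-1} − q_k·r_k inherits s_{k+1} = s_{k-1} − q_k·s_k, t_{k+1} = t_{k-1} − q_k·t_k, so r_k = a·s_k + b·t_k at every step:
  q = 13: r = 17, s = 1 − 13·0 = 1, t = 0 − 13·1 = -13  (check: 784·1 + 59·(-13) = 17)
  q = 3: r = 8, s = 0 − 3·1 = -3, t = 1 − 3·(-13) = 40  (check: 784·(-3) + 59·40 = 8)
  q = 2: r = 1, s = 1 − 2·(-3) = 7, t = -13 − 2·40 = -93  (check: 784·7 + 59·(-93) = 1)
The row with r = 1 (the gcd) gives the Bezout coefficients s = 7, t = -93.
Result: 784 · (7) + 59 · (-93) = 1.

gcd(784, 59) = 1; s = 7, t = -93 (check: 784·7 + 59·(-93) = 1).


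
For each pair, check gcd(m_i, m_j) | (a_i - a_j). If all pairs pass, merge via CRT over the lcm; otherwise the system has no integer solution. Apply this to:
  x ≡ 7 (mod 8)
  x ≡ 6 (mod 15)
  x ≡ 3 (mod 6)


Moduli 8, 15, 6 are not pairwise coprime, so CRT works modulo lcm(m_i) when all pairwise compatibility conditions hold.
Pairwise compatibility: gcd(m_i, m_j) must divide a_i - a_j for every pair.
Merge one congruence at a time:
  Start: x ≡ 7 (mod 8).
  Combine with x ≡ 6 (mod 15): gcd(8, 15) = 1; 6 - 7 = -1, which IS divisible by 1, so compatible.
    Write x = 7 + 8·t and substitute into x ≡ 6 (mod 15): 8·t ≡ 6 − 7 = -1 (mod 15).
    Reduce coefficients mod 15: 8·t ≡ 14 (mod 15).
    The inverse of 8 mod 15 is 2 (since 8·2 = 16 = 1·15 + 1), so t ≡ 2·14 = 28 ≡ 13 (mod 15).
    Then x = 7 + 8·13 = 111, valid modulo lcm(8, 15) = 120: x ≡ 111 (mod 120).
  Combine with x ≡ 3 (mod 6): gcd(120, 6) = 6; 3 - 111 = -108, which IS divisible by 6, so compatible.
    Write x = 111 + 120·t and substitute into x ≡ 3 (mod 6): 120·t ≡ 3 − 111 = -108 (mod 6).
    Divide the congruence (and modulus) by g = 6: 20·t ≡ -18 (mod 1).
    Modulo 1 every t works; take t = 0.
    Then x = 111 + 120·0 = 111, valid modulo lcm(120, 6) = 120: x ≡ 111 (mod 120).
Verify: 111 mod 8 = 7, 111 mod 15 = 6, 111 mod 6 = 3.

x ≡ 111 (mod 120).


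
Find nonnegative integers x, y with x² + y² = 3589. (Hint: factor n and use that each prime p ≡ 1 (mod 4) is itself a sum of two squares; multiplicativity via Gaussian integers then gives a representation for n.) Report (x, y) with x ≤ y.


Step 1: Factor n = 3589 = 37 · 97.
Step 2: Check the mod-4 condition on each prime factor: 37 ≡ 1 (mod 4), exponent 1; 97 ≡ 1 (mod 4), exponent 1.
All primes ≡ 3 (mod 4) appear to even exponent (or don't appear), so by the two-squares theorem n IS expressible as a sum of two squares.
Step 3: Build a representation. Here n = 37 · 97 is a product of primes ≡ 1 (mod 4). Each prime p ≡ 1 (mod 4) is itself a sum of two squares; find a² by testing p − a² for a perfect square:
  37: 37 − 1² = 36 = 6² ⇒ 37 = 1² + 6².
  97: 97 − 1² = 96, 97 − 2² = 93, 97 − 3² = 88, 97 − 4² = 81 = 9² ⇒ 97 = 4² + 9².
  Combine using the Brahmagupta–Fibonacci identity (a² + b²)(c² + d²) = (ac − bd)² + (ad + bc)² = (ac + bd)² + (ad − bc)²:
  37 · 97 = 3589: from (1² + 6²)(4² + 9²), take (1·4 − 6·9, 1·9 + 6·4) = (4 − 54, 9 + 24) = (-50, 33); dropping signs (only squares matter) gives (50, 33); check 50² + 33² = 2500 + 1089 = 3589 ✓.
Step 4: Order so x ≤ y and verify: 33² + 50² = 1089 + 2500 = 3589 = n. ✓

n = 3589 = 33² + 50² (one valid representation with x ≤ y).


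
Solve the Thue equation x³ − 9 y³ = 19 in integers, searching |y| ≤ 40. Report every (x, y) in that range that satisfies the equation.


The equation is x³ - 9y³ = 19. For fixed y, x³ = 9·y³ + 19, so a solution requires the RHS to be a perfect cube.
Strategy: iterate y from -40 to 40, compute RHS = 9·y³ + 19, and check whether it is a (positive or negative) perfect cube.
Check small values of y:
  y = 0: RHS = 19 is not a perfect cube.
  y = 1: RHS = 28 is not a perfect cube.
  y = -1: RHS = 10 is not a perfect cube.
  y = 2: RHS = 91 is not a perfect cube.
  y = -2: RHS = -53 is not a perfect cube.
  y = 3: RHS = 262 is not a perfect cube.
  y = -3: RHS = -224 is not a perfect cube.
Continuing the search up to |y| = 40 finds no solutions either.
No (x, y) in the scanned range satisfies the equation.

No integer solutions with |y| ≤ 40.


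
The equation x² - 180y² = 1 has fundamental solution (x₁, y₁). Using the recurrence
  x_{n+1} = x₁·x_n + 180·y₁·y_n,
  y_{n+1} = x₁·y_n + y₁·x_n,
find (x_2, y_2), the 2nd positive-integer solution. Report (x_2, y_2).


Step 1: Find the fundamental solution (x₁, y₁) of x² - 180y² = 1.
  Expand √180 as a continued fraction. a₀ = ⌊√180⌋ = 13; iterate m_{k+1} = d_k·a_k − m_k, d_{k+1} = (180 − m_{k+1}²)/d_k, a_{k+1} = ⌊(a₀ + m_{k+1})/d_{k+1}⌋ (starting m₀ = 0, d₀ = 1), with convergents p_k = a_k·p_{k-1} + p_{k-2}, q_k = a_k·q_{k-1} + q_{k-2} (p₋₁ = 1, q₋₁ = 0):
  k = 0: a₀ = 13; p₀/q₀ = 13/1; p₀² − 180·q₀² = 169 − 180 = -11.
  k = 1: m = 13, d = 11, a = ⌊(13 + 13)/11⌋ = 2; p/q = (2·13 + 1)/(2·1 + 0) = 27/2; p² − 180·q² = 729 − 720 = 9.
  k = 2: m = 9, d = 9, a = ⌊(13 + 9)/9⌋ = 2; p/q = (2·27 + 13)/(2·2 + 1) = 67/5; p² − 180·q² = 4489 − 4500 = -11.
  k = 3: m = 9, d = 11, a = ⌊(13 + 9)/11⌋ = 2; p/q = (2·67 + 27)/(2·5 + 2) = 161/12; p² − 180·q² = 25921 − 25920 = 1.
  The first convergent with p² − 180·q² = 1 gives the fundamental solution (x₁, y₁) = (161, 12).
Step 2: Apply the recurrence (x_{n+1}, y_{n+1}) = (x₁x_n + 180y₁y_n, x₁y_n + y₁x_n) repeatedly.
  From (x_1, y_1) = (161, 12): x_2 = 161·161 + 180·12·12 = 51841; y_2 = 161·12 + 12·161 = 3864.
Step 3: Verify x_2² - 180·y_2² = 2687489281 - 2687489280 = 1 (should be 1). ✓

(x_1, y_1) = (161, 12); (x_2, y_2) = (51841, 3864).


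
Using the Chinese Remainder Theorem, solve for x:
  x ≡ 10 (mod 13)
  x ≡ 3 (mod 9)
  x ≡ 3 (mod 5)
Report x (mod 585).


Moduli 13, 9, 5 are pairwise coprime; by CRT there is a unique solution modulo M = 13 · 9 · 5 = 585.
Solve pairwise, accumulating the modulus:
  Start with x ≡ 10 (mod 13).
  Combine with x ≡ 3 (mod 9): since gcd(13, 9) = 1, we get a unique residue mod 117.
    Write x = 10 + 13·t and substitute into x ≡ 3 (mod 9): 13·t ≡ 3 − 10 = -7 (mod 9).
    Reduce coefficients mod 9: 4·t ≡ 2 (mod 9).
    The inverse of 4 mod 9 is 7 (since 4·7 = 28 = 3·9 + 1), so t ≡ 7·2 = 14 ≡ 5 (mod 9).
    Then x = 10 + 13·5 = 75, valid modulo lcm(13, 9) = 117: x ≡ 75 (mod 117).
  Combine with x ≡ 3 (mod 5): since gcd(117, 5) = 1, we get a unique residue mod 585.
    Write x = 75 + 117·t and substitute into x ≡ 3 (mod 5): 117·t ≡ 3 − 75 = -72 (mod 5).
    Reduce coefficients mod 5: 2·t ≡ 3 (mod 5).
    The inverse of 2 mod 5 is 3 (since 2·3 = 6 = 1·5 + 1), so t ≡ 3·3 = 9 ≡ 4 (mod 5).
    Then x = 75 + 117·4 = 543, valid modulo lcm(117, 5) = 585: x ≡ 543 (mod 585).
Verify: 543 mod 13 = 10 ✓, 543 mod 9 = 3 ✓, 543 mod 5 = 3 ✓.

x ≡ 543 (mod 585).


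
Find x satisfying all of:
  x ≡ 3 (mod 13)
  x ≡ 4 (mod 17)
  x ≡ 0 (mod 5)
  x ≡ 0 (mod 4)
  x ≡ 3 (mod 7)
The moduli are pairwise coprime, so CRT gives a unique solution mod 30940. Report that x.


Product of moduli M = 13 · 17 · 5 · 4 · 7 = 30940.
Merge one congruence at a time:
  Start: x ≡ 3 (mod 13).
  Combine with x ≡ 4 (mod 17); new modulus lcm = 221.
    Write x = 3 + 13·t and substitute into x ≡ 4 (mod 17): 13·t ≡ 4 − 3 = 1 (mod 17).
    The inverse of 13 mod 17 is 4 (since 13·4 = 52 = 3·17 + 1), so t ≡ 4·1 = 4 ≡ 4 (mod 17).
    Then x = 3 + 13·4 = 55, valid modulo lcm(13, 17) = 221: x ≡ 55 (mod 221).
  Combine with x ≡ 0 (mod 5); new modulus lcm = 1105.
    Write x = 55 + 221·t and substitute into x ≡ 0 (mod 5): 221·t ≡ 0 − 55 = -55 (mod 5).
    Reduce coefficients mod 5: 1·t ≡ 0 (mod 5).
    So t ≡ 0 (mod 5).
    Then x = 55 + 221·0 = 55, valid modulo lcm(221, 5) = 1105: x ≡ 55 (mod 1105).
  Combine with x ≡ 0 (mod 4); new modulus lcm = 4420.
    Write x = 55 + 1105·t and substitute into x ≡ 0 (mod 4): 1105·t ≡ 0 − 55 = -55 (mod 4).
    Reduce coefficients mod 4: 1·t ≡ 1 (mod 4).
    So t ≡ 1 (mod 4).
    Then x = 55 + 1105·1 = 1160, valid modulo lcm(1105, 4) = 4420: x ≡ 1160 (mod 4420).
  Combine with x ≡ 3 (mod 7); new modulus lcm = 30940.
    Write x = 1160 + 4420·t and substitute into x ≡ 3 (mod 7): 4420·t ≡ 3 − 1160 = -1157 (mod 7).
    Reduce coefficients mod 7: 3·t ≡ 5 (mod 7).
    The inverse of 3 mod 7 is 5 (since 3·5 = 15 = 2·7 + 1), so t ≡ 5·5 = 25 ≡ 4 (mod 7).
    Then x = 1160 + 4420·4 = 18840, valid modulo lcm(4420, 7) = 30940: x ≡ 18840 (mod 30940).
Verify against each original: 18840 mod 13 = 3, 18840 mod 17 = 4, 18840 mod 5 = 0, 18840 mod 4 = 0, 18840 mod 7 = 3.

x ≡ 18840 (mod 30940).


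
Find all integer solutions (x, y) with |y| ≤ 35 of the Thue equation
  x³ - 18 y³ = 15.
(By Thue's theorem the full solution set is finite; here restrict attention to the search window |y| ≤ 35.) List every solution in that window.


The equation is x³ - 18y³ = 15. For fixed y, x³ = 18·y³ + 15, so a solution requires the RHS to be a perfect cube.
Strategy: iterate y from -35 to 35, compute RHS = 18·y³ + 15, and check whether it is a (positive or negative) perfect cube.
Check small values of y:
  y = 0: RHS = 15 is not a perfect cube.
  y = 1: RHS = 33 is not a perfect cube.
  y = -1: RHS = -3 is not a perfect cube.
  y = 2: RHS = 159 is not a perfect cube.
  y = -2: RHS = -129 is not a perfect cube.
  y = 3: RHS = 501 is not a perfect cube.
  y = -3: RHS = -471 is not a perfect cube.
Continuing the search up to |y| = 35 finds no solutions either.
No (x, y) in the scanned range satisfies the equation.

No integer solutions with |y| ≤ 35.


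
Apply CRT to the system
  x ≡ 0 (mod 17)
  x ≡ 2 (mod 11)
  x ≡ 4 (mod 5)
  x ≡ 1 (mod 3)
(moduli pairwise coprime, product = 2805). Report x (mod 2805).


Product of moduli M = 17 · 11 · 5 · 3 = 2805.
Merge one congruence at a time:
  Start: x ≡ 0 (mod 17).
  Combine with x ≡ 2 (mod 11); new modulus lcm = 187.
    Write x = 0 + 17·t and substitute into x ≡ 2 (mod 11): 17·t ≡ 2 − 0 = 2 (mod 11).
    Reduce coefficients mod 11: 6·t ≡ 2 (mod 11).
    The inverse of 6 mod 11 is 2 (since 6·2 = 12 = 1·11 + 1), so t ≡ 2·2 = 4 ≡ 4 (mod 11).
    Then x = 0 + 17·4 = 68, valid modulo lcm(17, 11) = 187: x ≡ 68 (mod 187).
  Combine with x ≡ 4 (mod 5); new modulus lcm = 935.
    Write x = 68 + 187·t and substitute into x ≡ 4 (mod 5): 187·t ≡ 4 − 68 = -64 (mod 5).
    Reduce coefficients mod 5: 2·t ≡ 1 (mod 5).
    The inverse of 2 mod 5 is 3 (since 2·3 = 6 = 1·5 + 1), so t ≡ 3·1 = 3 ≡ 3 (mod 5).
    Then x = 68 + 187·3 = 629, valid modulo lcm(187, 5) = 935: x ≡ 629 (mod 935).
  Combine with x ≡ 1 (mod 3); new modulus lcm = 2805.
    Write x = 629 + 935·t and substitute into x ≡ 1 (mod 3): 935·t ≡ 1 − 629 = -628 (mod 3).
    Reduce coefficients mod 3: 2·t ≡ 2 (mod 3).
    The inverse of 2 mod 3 is 2 (since 2·2 = 4 = 1·3 + 1), so t ≡ 2·2 = 4 ≡ 1 (mod 3).
    Then x = 629 + 935·1 = 1564, valid modulo lcm(935, 3) = 2805: x ≡ 1564 (mod 2805).
Verify against each original: 1564 mod 17 = 0, 1564 mod 11 = 2, 1564 mod 5 = 4, 1564 mod 3 = 1.

x ≡ 1564 (mod 2805).


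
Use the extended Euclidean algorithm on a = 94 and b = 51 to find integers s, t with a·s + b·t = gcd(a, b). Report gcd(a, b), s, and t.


Euclidean algorithm on (94, 51) — divide until remainder is 0:
  94 = 1 · 51 + 43
  51 = 1 · 43 + 8
  43 = 5 · 8 + 3
  8 = 2 · 3 + 2
  3 = 1 · 2 + 1
  2 = 2 · 1 + 0
gcd(94, 51) = 1.
Track Bezout coefficients alongside the remainders: start with r₀ = 94 = a·1 + b·0 (s = 1, t = 0) and r₁ = 51 = a·0 + b·1 (s = 0, t = 1); each new remainder r_{k+1} = r_{k-1} − q_k·r_k inherits s_{k+1} = s_{k-1} − q_k·s_k, t_{k+1} = t_{k-1} − q_k·t_k, so r_k = a·s_k + b·t_k at every step:
  q = 1: r = 43, s = 1 − 1·0 = 1, t = 0 − 1·1 = -1  (check: 94·1 + 51·(-1) = 43)
  q = 1: r = 8, s = 0 − 1·1 = -1, t = 1 − 1·(-1) = 2  (check: 94·(-1) + 51·2 = 8)
  q = 5: r = 3, s = 1 − 5·(-1) = 6, t = -1 − 5·2 = -11  (check: 94·6 + 51·(-11) = 3)
  q = 2: r = 2, s = -1 − 2·6 = -13, t = 2 − 2·(-11) = 24  (check: 94·(-13) + 51·24 = 2)
  q = 1: r = 1, s = 6 − 1·(-13) = 19, t = -11 − 1·24 = -35  (check: 94·19 + 51·(-35) = 1)
The row with r = 1 (the gcd) gives the Bezout coefficients s = 19, t = -35.
Result: 94 · (19) + 51 · (-35) = 1.

gcd(94, 51) = 1; s = 19, t = -35 (check: 94·19 + 51·(-35) = 1).


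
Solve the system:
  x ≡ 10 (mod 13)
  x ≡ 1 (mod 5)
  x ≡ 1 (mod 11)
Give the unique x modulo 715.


Moduli 13, 5, 11 are pairwise coprime; by CRT there is a unique solution modulo M = 13 · 5 · 11 = 715.
Solve pairwise, accumulating the modulus:
  Start with x ≡ 10 (mod 13).
  Combine with x ≡ 1 (mod 5): since gcd(13, 5) = 1, we get a unique residue mod 65.
    Write x = 10 + 13·t and substitute into x ≡ 1 (mod 5): 13·t ≡ 1 − 10 = -9 (mod 5).
    Reduce coefficients mod 5: 3·t ≡ 1 (mod 5).
    The inverse of 3 mod 5 is 2 (since 3·2 = 6 = 1·5 + 1), so t ≡ 2·1 = 2 ≡ 2 (mod 5).
    Then x = 10 + 13·2 = 36, valid modulo lcm(13, 5) = 65: x ≡ 36 (mod 65).
  Combine with x ≡ 1 (mod 11): since gcd(65, 11) = 1, we get a unique residue mod 715.
    Write x = 36 + 65·t and substitute into x ≡ 1 (mod 11): 65·t ≡ 1 − 36 = -35 (mod 11).
    Reduce coefficients mod 11: 10·t ≡ 9 (mod 11).
    The inverse of 10 mod 11 is 10 (since 10·10 = 100 = 9·11 + 1), so t ≡ 10·9 = 90 ≡ 2 (mod 11).
    Then x = 36 + 65·2 = 166, valid modulo lcm(65, 11) = 715: x ≡ 166 (mod 715).
Verify: 166 mod 13 = 10 ✓, 166 mod 5 = 1 ✓, 166 mod 11 = 1 ✓.

x ≡ 166 (mod 715).


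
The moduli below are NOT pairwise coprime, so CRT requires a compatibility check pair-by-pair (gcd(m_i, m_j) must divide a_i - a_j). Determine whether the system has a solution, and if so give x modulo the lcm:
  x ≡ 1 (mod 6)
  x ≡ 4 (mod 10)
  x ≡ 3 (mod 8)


Moduli 6, 10, 8 are not pairwise coprime, so CRT works modulo lcm(m_i) when all pairwise compatibility conditions hold.
Pairwise compatibility: gcd(m_i, m_j) must divide a_i - a_j for every pair.
Merge one congruence at a time:
  Start: x ≡ 1 (mod 6).
  Combine with x ≡ 4 (mod 10): gcd(6, 10) = 2, and 4 - 1 = 3 is NOT divisible by 2.
    ⇒ system is inconsistent (no integer solution).

No solution (the system is inconsistent).


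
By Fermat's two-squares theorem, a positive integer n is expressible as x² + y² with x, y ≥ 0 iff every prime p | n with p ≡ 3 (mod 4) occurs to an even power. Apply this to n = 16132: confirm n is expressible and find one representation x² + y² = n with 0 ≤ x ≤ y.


Step 1: Factor n = 16132 = 2^2 · 37 · 109.
Step 2: Check the mod-4 condition on each prime factor: 2 = 2 (special); 37 ≡ 1 (mod 4), exponent 1; 109 ≡ 1 (mod 4), exponent 1.
All primes ≡ 3 (mod 4) appear to even exponent (or don't appear), so by the two-squares theorem n IS expressible as a sum of two squares.
Step 3: Build a representation. Group n = k² · m with k = 2 and m = 37 · 109 = 4033 (a product of primes ≡ 1 (mod 4)); a representation of m scales to one of n via (k·x)² + (k·y)² = k²(x² + y²). Each prime p ≡ 1 (mod 4) is itself a sum of two squares; find a² by testing p − a² for a perfect square:
  37: 37 − 1² = 36 = 6² ⇒ 37 = 1² + 6².
  109: 109 − 1² = 108, 109 − 2² = 105, 109 − 3² = 100 = 10² ⇒ 109 = 3² + 10².
  Combine using the Brahmagupta–Fibonacci identity (a² + b²)(c² + d²) = (ac − bd)² + (ad + bc)² = (ac + bd)² + (ad − bc)²:
  37 · 109 = 4033: from (1² + 6²)(3² + 10²), take (1·3 − 6·10, 1·10 + 6·3) = (3 − 60, 10 + 18) = (-57, 28); dropping signs (only squares matter) gives (57, 28); check 57² + 28² = 3249 + 784 = 4033 ✓.
  Scale by k = 2: (2·57, 2·28) = (114, 56).
Step 4: Order so x ≤ y and verify: 56² + 114² = 3136 + 12996 = 16132 = n. ✓

n = 16132 = 56² + 114² (one valid representation with x ≤ y).


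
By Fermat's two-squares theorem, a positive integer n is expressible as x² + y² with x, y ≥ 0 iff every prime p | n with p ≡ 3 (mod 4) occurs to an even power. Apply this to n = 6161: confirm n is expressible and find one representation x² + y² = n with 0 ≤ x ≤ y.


Step 1: Factor n = 6161 = 61 · 101.
Step 2: Check the mod-4 condition on each prime factor: 61 ≡ 1 (mod 4), exponent 1; 101 ≡ 1 (mod 4), exponent 1.
All primes ≡ 3 (mod 4) appear to even exponent (or don't appear), so by the two-squares theorem n IS expressible as a sum of two squares.
Step 3: Build a representation. Here n = 61 · 101 is a product of primes ≡ 1 (mod 4). Each prime p ≡ 1 (mod 4) is itself a sum of two squares; find a² by testing p − a² for a perfect square:
  61: 61 − 1² = 60, 61 − 2² = 57, 61 − 3² = 52, 61 − 4² = 45, 61 − 5² = 36 = 6² ⇒ 61 = 5² + 6².
  101: 101 − 1² = 100 = 10² ⇒ 101 = 1² + 10².
  Combine using the Brahmagupta–Fibonacci identity (a² + b²)(c² + d²) = (ac − bd)² + (ad + bc)² = (ac + bd)² + (ad − bc)²:
  61 · 101 = 6161: from (5² + 6²)(1² + 10²), take (5·1 − 6·10, 5·10 + 6·1) = (5 − 60, 50 + 6) = (-55, 56); dropping signs (only squares matter) gives (55, 56); check 55² + 56² = 3025 + 3136 = 6161 ✓.
Step 4: Order so x ≤ y and verify: 55² + 56² = 3025 + 3136 = 6161 = n. ✓

n = 6161 = 55² + 56² (one valid representation with x ≤ y).


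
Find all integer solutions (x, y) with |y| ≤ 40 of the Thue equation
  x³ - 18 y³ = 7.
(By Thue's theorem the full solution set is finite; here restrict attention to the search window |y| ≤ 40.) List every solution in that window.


The equation is x³ - 18y³ = 7. For fixed y, x³ = 18·y³ + 7, so a solution requires the RHS to be a perfect cube.
Strategy: iterate y from -40 to 40, compute RHS = 18·y³ + 7, and check whether it is a (positive or negative) perfect cube.
Check small values of y:
  y = 0: RHS = 7 is not a perfect cube.
  y = 1: RHS = 25 is not a perfect cube.
  y = -1: RHS = -11 is not a perfect cube.
  y = 2: RHS = 151 is not a perfect cube.
  y = -2: RHS = -137 is not a perfect cube.
  y = 3: RHS = 493 is not a perfect cube.
  y = -3: RHS = -479 is not a perfect cube.
Continuing the search up to |y| = 40 finds no solutions either.
No (x, y) in the scanned range satisfies the equation.

No integer solutions with |y| ≤ 40.


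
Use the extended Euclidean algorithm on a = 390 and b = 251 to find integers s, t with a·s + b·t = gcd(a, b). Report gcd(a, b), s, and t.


Euclidean algorithm on (390, 251) — divide until remainder is 0:
  390 = 1 · 251 + 139
  251 = 1 · 139 + 112
  139 = 1 · 112 + 27
  112 = 4 · 27 + 4
  27 = 6 · 4 + 3
  4 = 1 · 3 + 1
  3 = 3 · 1 + 0
gcd(390, 251) = 1.
Track Bezout coefficients alongside the remainders: start with r₀ = 390 = a·1 + b·0 (s = 1, t = 0) and r₁ = 251 = a·0 + b·1 (s = 0, t = 1); each new remainder r_{k+1} = r_{k-1} − q_k·r_k inherits s_{k+1} = s_{k-1} − q_k·s_k, t_{k+1} = t_{k-1} − q_k·t_k, so r_k = a·s_k + b·t_k at every step:
  q = 1: r = 139, s = 1 − 1·0 = 1, t = 0 − 1·1 = -1  (check: 390·1 + 251·(-1) = 139)
  q = 1: r = 112, s = 0 − 1·1 = -1, t = 1 − 1·(-1) = 2  (check: 390·(-1) + 251·2 = 112)
  q = 1: r = 27, s = 1 − 1·(-1) = 2, t = -1 − 1·2 = -3  (check: 390·2 + 251·(-3) = 27)
  q = 4: r = 4, s = -1 − 4·2 = -9, t = 2 − 4·(-3) = 14  (check: 390·(-9) + 251·14 = 4)
  q = 6: r = 3, s = 2 − 6·(-9) = 56, t = -3 − 6·14 = -87  (check: 390·56 + 251·(-87) = 3)
  q = 1: r = 1, s = -9 − 1·56 = -65, t = 14 − 1·(-87) = 101  (check: 390·(-65) + 251·101 = 1)
The row with r = 1 (the gcd) gives the Bezout coefficients s = -65, t = 101.
Result: 390 · (-65) + 251 · (101) = 1.

gcd(390, 251) = 1; s = -65, t = 101 (check: 390·(-65) + 251·101 = 1).


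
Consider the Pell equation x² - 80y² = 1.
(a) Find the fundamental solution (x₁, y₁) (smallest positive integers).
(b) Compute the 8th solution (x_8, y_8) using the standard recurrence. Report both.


Step 1: Find the fundamental solution (x₁, y₁) of x² - 80y² = 1.
  Expand √80 as a continued fraction. a₀ = ⌊√80⌋ = 8; iterate m_{k+1} = d_k·a_k − m_k, d_{k+1} = (80 − m_{k+1}²)/d_k, a_{k+1} = ⌊(a₀ + m_{k+1})/d_{k+1}⌋ (starting m₀ = 0, d₀ = 1), with convergents p_k = a_k·p_{k-1} + p_{k-2}, q_k = a_k·q_{k-1} + q_{k-2} (p₋₁ = 1, q₋₁ = 0):
  k = 0: a₀ = 8; p₀/q₀ = 8/1; p₀² − 80·q₀² = 64 − 80 = -16.
  k = 1: m = 8, d = 16, a = ⌊(8 + 8)/16⌋ = 1; p/q = (1·8 + 1)/(1·1 + 0) = 9/1; p² − 80·q² = 81 − 80 = 1.
  The first convergent with p² − 80·q² = 1 gives the fundamental solution (x₁, y₁) = (9, 1).
Step 2: Apply the recurrence (x_{n+1}, y_{n+1}) = (x₁x_n + 80y₁y_n, x₁y_n + y₁x_n) repeatedly.
  From (x_1, y_1) = (9, 1): x_2 = 9·9 + 80·1·1 = 161; y_2 = 9·1 + 1·9 = 18.
  From (x_2, y_2) = (161, 18): x_3 = 9·161 + 80·1·18 = 2889; y_3 = 9·18 + 1·161 = 323.
  From (x_3, y_3) = (2889, 323): x_4 = 9·2889 + 80·1·323 = 51841; y_4 = 9·323 + 1·2889 = 5796.
  From (x_4, y_4) = (51841, 5796): x_5 = 9·51841 + 80·1·5796 = 930249; y_5 = 9·5796 + 1·51841 = 104005.
  From (x_5, y_5) = (930249, 104005): x_6 = 9·930249 + 80·1·104005 = 16692641; y_6 = 9·104005 + 1·930249 = 1866294.
  From (x_6, y_6) = (16692641, 1866294): x_7 = 9·16692641 + 80·1·1866294 = 299537289; y_7 = 9·1866294 + 1·16692641 = 33489287.
  From (x_7, y_7) = (299537289, 33489287): x_8 = 9·299537289 + 80·1·33489287 = 5374978561; y_8 = 9·33489287 + 1·299537289 = 600940872.
Step 3: Verify x_8² - 80·y_8² = 28890394531209630721 - 28890394531209630720 = 1 (should be 1). ✓

(x_1, y_1) = (9, 1); (x_8, y_8) = (5374978561, 600940872).


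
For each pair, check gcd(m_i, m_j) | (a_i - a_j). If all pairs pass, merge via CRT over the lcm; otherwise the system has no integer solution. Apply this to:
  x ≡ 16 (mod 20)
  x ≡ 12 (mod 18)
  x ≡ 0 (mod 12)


Moduli 20, 18, 12 are not pairwise coprime, so CRT works modulo lcm(m_i) when all pairwise compatibility conditions hold.
Pairwise compatibility: gcd(m_i, m_j) must divide a_i - a_j for every pair.
Merge one congruence at a time:
  Start: x ≡ 16 (mod 20).
  Combine with x ≡ 12 (mod 18): gcd(20, 18) = 2; 12 - 16 = -4, which IS divisible by 2, so compatible.
    Write x = 16 + 20·t and substitute into x ≡ 12 (mod 18): 20·t ≡ 12 − 16 = -4 (mod 18).
    Divide the congruence (and modulus) by g = 2: 10·t ≡ -2 (mod 9).
    Reduce coefficients mod 9: 1·t ≡ 7 (mod 9).
    So t ≡ 7 (mod 9).
    Then x = 16 + 20·7 = 156, valid modulo lcm(20, 18) = 180: x ≡ 156 (mod 180).
  Combine with x ≡ 0 (mod 12): gcd(180, 12) = 12; 0 - 156 = -156, which IS divisible by 12, so compatible.
    Write x = 156 + 180·t and substitute into x ≡ 0 (mod 12): 180·t ≡ 0 − 156 = -156 (mod 12).
    Divide the congruence (and modulus) by g = 12: 15·t ≡ -13 (mod 1).
    Modulo 1 every t works; take t = 0.
    Then x = 156 + 180·0 = 156, valid modulo lcm(180, 12) = 180: x ≡ 156 (mod 180).
Verify: 156 mod 20 = 16, 156 mod 18 = 12, 156 mod 12 = 0.

x ≡ 156 (mod 180).


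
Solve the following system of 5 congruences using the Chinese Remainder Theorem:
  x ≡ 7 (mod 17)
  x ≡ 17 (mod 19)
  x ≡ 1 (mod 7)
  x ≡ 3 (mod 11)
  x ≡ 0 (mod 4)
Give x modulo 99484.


Product of moduli M = 17 · 19 · 7 · 11 · 4 = 99484.
Merge one congruence at a time:
  Start: x ≡ 7 (mod 17).
  Combine with x ≡ 17 (mod 19); new modulus lcm = 323.
    Write x = 7 + 17·t and substitute into x ≡ 17 (mod 19): 17·t ≡ 17 − 7 = 10 (mod 19).
    The inverse of 17 mod 19 is 9 (since 17·9 = 153 = 8·19 + 1), so t ≡ 9·10 = 90 ≡ 14 (mod 19).
    Then x = 7 + 17·14 = 245, valid modulo lcm(17, 19) = 323: x ≡ 245 (mod 323).
  Combine with x ≡ 1 (mod 7); new modulus lcm = 2261.
    Write x = 245 + 323·t and substitute into x ≡ 1 (mod 7): 323·t ≡ 1 − 245 = -244 (mod 7).
    Reduce coefficients mod 7: 1·t ≡ 1 (mod 7).
    So t ≡ 1 (mod 7).
    Then x = 245 + 323·1 = 568, valid modulo lcm(323, 7) = 2261: x ≡ 568 (mod 2261).
  Combine with x ≡ 3 (mod 11); new modulus lcm = 24871.
    Write x = 568 + 2261·t and substitute into x ≡ 3 (mod 11): 2261·t ≡ 3 − 568 = -565 (mod 11).
    Reduce coefficients mod 11: 6·t ≡ 7 (mod 11).
    The inverse of 6 mod 11 is 2 (since 6·2 = 12 = 1·11 + 1), so t ≡ 2·7 = 14 ≡ 3 (mod 11).
    Then x = 568 + 2261·3 = 7351, valid modulo lcm(2261, 11) = 24871: x ≡ 7351 (mod 24871).
  Combine with x ≡ 0 (mod 4); new modulus lcm = 99484.
    Write x = 7351 + 24871·t and substitute into x ≡ 0 (mod 4): 24871·t ≡ 0 − 7351 = -7351 (mod 4).
    Reduce coefficients mod 4: 3·t ≡ 1 (mod 4).
    The inverse of 3 mod 4 is 3 (since 3·3 = 9 = 2·4 + 1), so t ≡ 3·1 = 3 ≡ 3 (mod 4).
    Then x = 7351 + 24871·3 = 81964, valid modulo lcm(24871, 4) = 99484: x ≡ 81964 (mod 99484).
Verify against each original: 81964 mod 17 = 7, 81964 mod 19 = 17, 81964 mod 7 = 1, 81964 mod 11 = 3, 81964 mod 4 = 0.

x ≡ 81964 (mod 99484).
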